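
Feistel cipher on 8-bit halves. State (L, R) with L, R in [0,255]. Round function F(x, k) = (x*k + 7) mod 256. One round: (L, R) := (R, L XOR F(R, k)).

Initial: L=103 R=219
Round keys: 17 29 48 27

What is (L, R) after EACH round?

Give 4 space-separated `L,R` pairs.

Round 1 (k=17): L=219 R=245
Round 2 (k=29): L=245 R=19
Round 3 (k=48): L=19 R=98
Round 4 (k=27): L=98 R=78

Answer: 219,245 245,19 19,98 98,78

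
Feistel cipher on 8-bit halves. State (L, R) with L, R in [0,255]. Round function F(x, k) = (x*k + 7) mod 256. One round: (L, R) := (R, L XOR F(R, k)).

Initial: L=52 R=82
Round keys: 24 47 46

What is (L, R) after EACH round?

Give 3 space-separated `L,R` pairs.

Answer: 82,131 131,70 70,24

Derivation:
Round 1 (k=24): L=82 R=131
Round 2 (k=47): L=131 R=70
Round 3 (k=46): L=70 R=24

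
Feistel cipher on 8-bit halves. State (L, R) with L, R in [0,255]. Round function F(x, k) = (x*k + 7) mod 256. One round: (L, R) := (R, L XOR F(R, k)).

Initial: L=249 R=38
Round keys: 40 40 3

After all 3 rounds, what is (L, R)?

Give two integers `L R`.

Round 1 (k=40): L=38 R=14
Round 2 (k=40): L=14 R=17
Round 3 (k=3): L=17 R=52

Answer: 17 52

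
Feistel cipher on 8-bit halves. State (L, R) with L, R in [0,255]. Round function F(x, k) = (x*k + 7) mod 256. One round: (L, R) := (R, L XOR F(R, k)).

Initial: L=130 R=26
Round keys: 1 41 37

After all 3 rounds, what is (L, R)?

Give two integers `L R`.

Answer: 56 188

Derivation:
Round 1 (k=1): L=26 R=163
Round 2 (k=41): L=163 R=56
Round 3 (k=37): L=56 R=188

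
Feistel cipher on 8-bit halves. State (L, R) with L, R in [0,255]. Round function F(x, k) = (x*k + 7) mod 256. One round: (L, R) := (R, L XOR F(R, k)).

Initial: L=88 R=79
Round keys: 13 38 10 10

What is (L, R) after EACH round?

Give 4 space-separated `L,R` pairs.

Round 1 (k=13): L=79 R=82
Round 2 (k=38): L=82 R=124
Round 3 (k=10): L=124 R=141
Round 4 (k=10): L=141 R=245

Answer: 79,82 82,124 124,141 141,245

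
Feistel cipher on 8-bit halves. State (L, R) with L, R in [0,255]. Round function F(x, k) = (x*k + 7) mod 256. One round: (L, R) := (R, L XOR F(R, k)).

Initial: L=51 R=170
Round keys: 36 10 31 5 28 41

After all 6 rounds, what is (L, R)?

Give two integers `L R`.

Round 1 (k=36): L=170 R=220
Round 2 (k=10): L=220 R=53
Round 3 (k=31): L=53 R=174
Round 4 (k=5): L=174 R=88
Round 5 (k=28): L=88 R=9
Round 6 (k=41): L=9 R=32

Answer: 9 32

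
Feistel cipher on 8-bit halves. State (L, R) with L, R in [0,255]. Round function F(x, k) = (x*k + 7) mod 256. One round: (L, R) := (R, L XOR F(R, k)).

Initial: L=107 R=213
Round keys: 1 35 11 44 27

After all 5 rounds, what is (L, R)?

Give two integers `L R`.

Round 1 (k=1): L=213 R=183
Round 2 (k=35): L=183 R=217
Round 3 (k=11): L=217 R=237
Round 4 (k=44): L=237 R=26
Round 5 (k=27): L=26 R=40

Answer: 26 40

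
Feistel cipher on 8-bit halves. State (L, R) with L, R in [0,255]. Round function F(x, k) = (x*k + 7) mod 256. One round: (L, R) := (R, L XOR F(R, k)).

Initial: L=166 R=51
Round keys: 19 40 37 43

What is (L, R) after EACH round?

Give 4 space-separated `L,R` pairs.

Answer: 51,118 118,68 68,173 173,82

Derivation:
Round 1 (k=19): L=51 R=118
Round 2 (k=40): L=118 R=68
Round 3 (k=37): L=68 R=173
Round 4 (k=43): L=173 R=82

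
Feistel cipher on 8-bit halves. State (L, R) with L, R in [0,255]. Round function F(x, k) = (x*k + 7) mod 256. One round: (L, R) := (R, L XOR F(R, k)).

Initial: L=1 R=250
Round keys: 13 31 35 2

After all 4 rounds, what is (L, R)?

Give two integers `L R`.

Answer: 126 182

Derivation:
Round 1 (k=13): L=250 R=184
Round 2 (k=31): L=184 R=181
Round 3 (k=35): L=181 R=126
Round 4 (k=2): L=126 R=182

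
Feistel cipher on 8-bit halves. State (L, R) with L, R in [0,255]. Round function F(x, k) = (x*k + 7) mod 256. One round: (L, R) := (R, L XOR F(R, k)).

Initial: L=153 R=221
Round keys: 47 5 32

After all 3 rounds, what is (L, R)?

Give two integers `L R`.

Answer: 203 100

Derivation:
Round 1 (k=47): L=221 R=3
Round 2 (k=5): L=3 R=203
Round 3 (k=32): L=203 R=100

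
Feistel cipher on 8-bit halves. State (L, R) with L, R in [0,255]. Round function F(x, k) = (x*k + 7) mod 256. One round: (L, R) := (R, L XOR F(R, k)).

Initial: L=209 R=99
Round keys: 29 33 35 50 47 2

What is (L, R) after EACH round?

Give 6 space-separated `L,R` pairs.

Answer: 99,239 239,181 181,41 41,188 188,162 162,247

Derivation:
Round 1 (k=29): L=99 R=239
Round 2 (k=33): L=239 R=181
Round 3 (k=35): L=181 R=41
Round 4 (k=50): L=41 R=188
Round 5 (k=47): L=188 R=162
Round 6 (k=2): L=162 R=247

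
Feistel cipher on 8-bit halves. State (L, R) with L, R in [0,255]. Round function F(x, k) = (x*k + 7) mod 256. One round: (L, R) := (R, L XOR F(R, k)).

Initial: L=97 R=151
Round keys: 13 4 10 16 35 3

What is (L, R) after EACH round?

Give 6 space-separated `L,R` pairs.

Answer: 151,211 211,196 196,124 124,3 3,12 12,40

Derivation:
Round 1 (k=13): L=151 R=211
Round 2 (k=4): L=211 R=196
Round 3 (k=10): L=196 R=124
Round 4 (k=16): L=124 R=3
Round 5 (k=35): L=3 R=12
Round 6 (k=3): L=12 R=40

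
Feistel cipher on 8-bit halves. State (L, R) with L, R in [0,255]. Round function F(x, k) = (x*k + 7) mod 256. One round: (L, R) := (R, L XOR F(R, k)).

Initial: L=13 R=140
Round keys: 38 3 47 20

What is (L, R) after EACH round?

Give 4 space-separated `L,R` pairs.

Answer: 140,194 194,193 193,180 180,214

Derivation:
Round 1 (k=38): L=140 R=194
Round 2 (k=3): L=194 R=193
Round 3 (k=47): L=193 R=180
Round 4 (k=20): L=180 R=214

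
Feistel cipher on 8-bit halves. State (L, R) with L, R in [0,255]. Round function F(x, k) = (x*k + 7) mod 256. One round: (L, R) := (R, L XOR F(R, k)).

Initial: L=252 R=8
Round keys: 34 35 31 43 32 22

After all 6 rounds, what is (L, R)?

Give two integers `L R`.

Answer: 107 18

Derivation:
Round 1 (k=34): L=8 R=235
Round 2 (k=35): L=235 R=32
Round 3 (k=31): L=32 R=12
Round 4 (k=43): L=12 R=43
Round 5 (k=32): L=43 R=107
Round 6 (k=22): L=107 R=18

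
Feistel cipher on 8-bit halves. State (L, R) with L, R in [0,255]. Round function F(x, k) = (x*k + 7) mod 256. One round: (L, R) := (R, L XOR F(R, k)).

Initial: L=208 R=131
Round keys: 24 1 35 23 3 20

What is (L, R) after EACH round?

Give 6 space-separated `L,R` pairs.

Round 1 (k=24): L=131 R=159
Round 2 (k=1): L=159 R=37
Round 3 (k=35): L=37 R=137
Round 4 (k=23): L=137 R=115
Round 5 (k=3): L=115 R=233
Round 6 (k=20): L=233 R=72

Answer: 131,159 159,37 37,137 137,115 115,233 233,72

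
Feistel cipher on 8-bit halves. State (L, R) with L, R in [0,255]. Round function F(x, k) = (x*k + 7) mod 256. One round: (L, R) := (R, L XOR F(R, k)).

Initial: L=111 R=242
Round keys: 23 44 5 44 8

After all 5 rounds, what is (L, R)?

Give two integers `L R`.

Answer: 18 53

Derivation:
Round 1 (k=23): L=242 R=170
Round 2 (k=44): L=170 R=205
Round 3 (k=5): L=205 R=162
Round 4 (k=44): L=162 R=18
Round 5 (k=8): L=18 R=53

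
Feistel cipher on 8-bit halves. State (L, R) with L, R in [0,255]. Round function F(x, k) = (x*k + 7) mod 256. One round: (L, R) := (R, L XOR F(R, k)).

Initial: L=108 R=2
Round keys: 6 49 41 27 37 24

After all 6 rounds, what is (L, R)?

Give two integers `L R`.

Answer: 174 112

Derivation:
Round 1 (k=6): L=2 R=127
Round 2 (k=49): L=127 R=84
Round 3 (k=41): L=84 R=4
Round 4 (k=27): L=4 R=39
Round 5 (k=37): L=39 R=174
Round 6 (k=24): L=174 R=112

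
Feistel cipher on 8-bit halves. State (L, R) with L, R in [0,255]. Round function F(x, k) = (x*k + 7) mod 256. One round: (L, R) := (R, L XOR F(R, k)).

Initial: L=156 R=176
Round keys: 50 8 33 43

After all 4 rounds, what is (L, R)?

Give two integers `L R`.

Answer: 173 121

Derivation:
Round 1 (k=50): L=176 R=251
Round 2 (k=8): L=251 R=111
Round 3 (k=33): L=111 R=173
Round 4 (k=43): L=173 R=121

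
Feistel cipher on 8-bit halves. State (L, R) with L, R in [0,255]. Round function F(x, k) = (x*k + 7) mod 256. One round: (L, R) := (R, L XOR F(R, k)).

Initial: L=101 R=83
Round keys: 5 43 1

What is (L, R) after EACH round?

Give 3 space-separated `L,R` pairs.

Round 1 (k=5): L=83 R=195
Round 2 (k=43): L=195 R=155
Round 3 (k=1): L=155 R=97

Answer: 83,195 195,155 155,97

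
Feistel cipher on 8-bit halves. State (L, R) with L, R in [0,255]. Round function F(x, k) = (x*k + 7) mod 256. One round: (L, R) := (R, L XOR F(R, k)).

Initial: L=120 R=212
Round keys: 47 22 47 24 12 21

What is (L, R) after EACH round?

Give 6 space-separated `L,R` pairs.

Answer: 212,139 139,45 45,193 193,50 50,158 158,207

Derivation:
Round 1 (k=47): L=212 R=139
Round 2 (k=22): L=139 R=45
Round 3 (k=47): L=45 R=193
Round 4 (k=24): L=193 R=50
Round 5 (k=12): L=50 R=158
Round 6 (k=21): L=158 R=207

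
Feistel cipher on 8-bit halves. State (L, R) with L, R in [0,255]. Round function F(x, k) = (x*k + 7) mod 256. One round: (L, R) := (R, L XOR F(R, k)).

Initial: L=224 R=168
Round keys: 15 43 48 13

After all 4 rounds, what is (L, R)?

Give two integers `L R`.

Round 1 (k=15): L=168 R=63
Round 2 (k=43): L=63 R=52
Round 3 (k=48): L=52 R=248
Round 4 (k=13): L=248 R=171

Answer: 248 171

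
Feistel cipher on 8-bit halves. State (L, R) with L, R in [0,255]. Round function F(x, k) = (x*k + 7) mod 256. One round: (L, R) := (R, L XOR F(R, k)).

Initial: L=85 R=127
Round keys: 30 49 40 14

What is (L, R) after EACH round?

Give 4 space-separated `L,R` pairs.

Answer: 127,188 188,124 124,219 219,125

Derivation:
Round 1 (k=30): L=127 R=188
Round 2 (k=49): L=188 R=124
Round 3 (k=40): L=124 R=219
Round 4 (k=14): L=219 R=125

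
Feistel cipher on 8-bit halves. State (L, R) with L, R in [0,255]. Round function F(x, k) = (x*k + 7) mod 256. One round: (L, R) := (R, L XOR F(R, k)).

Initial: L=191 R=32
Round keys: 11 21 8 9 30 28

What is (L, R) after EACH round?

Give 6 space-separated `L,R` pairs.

Answer: 32,216 216,159 159,39 39,249 249,18 18,6

Derivation:
Round 1 (k=11): L=32 R=216
Round 2 (k=21): L=216 R=159
Round 3 (k=8): L=159 R=39
Round 4 (k=9): L=39 R=249
Round 5 (k=30): L=249 R=18
Round 6 (k=28): L=18 R=6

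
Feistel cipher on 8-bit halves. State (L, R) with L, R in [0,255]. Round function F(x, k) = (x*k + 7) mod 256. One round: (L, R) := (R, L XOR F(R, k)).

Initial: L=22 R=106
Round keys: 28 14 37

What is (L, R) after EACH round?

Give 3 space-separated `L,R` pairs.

Round 1 (k=28): L=106 R=137
Round 2 (k=14): L=137 R=239
Round 3 (k=37): L=239 R=27

Answer: 106,137 137,239 239,27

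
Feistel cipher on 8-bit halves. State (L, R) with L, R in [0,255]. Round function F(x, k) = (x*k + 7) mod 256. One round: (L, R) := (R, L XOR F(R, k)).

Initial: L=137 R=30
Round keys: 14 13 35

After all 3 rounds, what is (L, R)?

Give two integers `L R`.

Answer: 223 166

Derivation:
Round 1 (k=14): L=30 R=34
Round 2 (k=13): L=34 R=223
Round 3 (k=35): L=223 R=166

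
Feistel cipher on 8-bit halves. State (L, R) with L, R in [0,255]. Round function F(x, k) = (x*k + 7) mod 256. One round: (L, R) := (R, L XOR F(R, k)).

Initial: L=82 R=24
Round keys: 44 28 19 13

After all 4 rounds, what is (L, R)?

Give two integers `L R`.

Answer: 109 91

Derivation:
Round 1 (k=44): L=24 R=117
Round 2 (k=28): L=117 R=203
Round 3 (k=19): L=203 R=109
Round 4 (k=13): L=109 R=91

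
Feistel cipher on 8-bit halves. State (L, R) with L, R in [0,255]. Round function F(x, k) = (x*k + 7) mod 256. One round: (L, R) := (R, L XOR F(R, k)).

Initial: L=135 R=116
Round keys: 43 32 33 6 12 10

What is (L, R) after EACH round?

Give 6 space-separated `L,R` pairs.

Answer: 116,4 4,243 243,94 94,200 200,57 57,137

Derivation:
Round 1 (k=43): L=116 R=4
Round 2 (k=32): L=4 R=243
Round 3 (k=33): L=243 R=94
Round 4 (k=6): L=94 R=200
Round 5 (k=12): L=200 R=57
Round 6 (k=10): L=57 R=137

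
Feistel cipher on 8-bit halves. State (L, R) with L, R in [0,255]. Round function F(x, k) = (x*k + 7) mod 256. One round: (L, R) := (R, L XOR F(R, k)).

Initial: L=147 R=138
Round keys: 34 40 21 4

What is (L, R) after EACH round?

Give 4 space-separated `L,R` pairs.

Round 1 (k=34): L=138 R=200
Round 2 (k=40): L=200 R=205
Round 3 (k=21): L=205 R=16
Round 4 (k=4): L=16 R=138

Answer: 138,200 200,205 205,16 16,138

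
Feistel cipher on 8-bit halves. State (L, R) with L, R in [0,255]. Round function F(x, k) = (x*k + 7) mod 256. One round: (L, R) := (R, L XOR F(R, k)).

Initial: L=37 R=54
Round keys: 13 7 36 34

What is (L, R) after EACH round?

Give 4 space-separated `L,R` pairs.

Round 1 (k=13): L=54 R=224
Round 2 (k=7): L=224 R=17
Round 3 (k=36): L=17 R=139
Round 4 (k=34): L=139 R=108

Answer: 54,224 224,17 17,139 139,108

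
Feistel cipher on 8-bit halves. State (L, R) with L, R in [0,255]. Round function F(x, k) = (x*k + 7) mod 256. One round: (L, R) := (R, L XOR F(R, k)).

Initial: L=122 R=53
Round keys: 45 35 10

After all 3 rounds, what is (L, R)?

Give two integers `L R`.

Round 1 (k=45): L=53 R=34
Round 2 (k=35): L=34 R=152
Round 3 (k=10): L=152 R=213

Answer: 152 213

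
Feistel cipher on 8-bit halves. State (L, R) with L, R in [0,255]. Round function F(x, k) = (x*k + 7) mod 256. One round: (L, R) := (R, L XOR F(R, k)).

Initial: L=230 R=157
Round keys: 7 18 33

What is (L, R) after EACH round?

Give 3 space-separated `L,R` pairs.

Round 1 (k=7): L=157 R=180
Round 2 (k=18): L=180 R=50
Round 3 (k=33): L=50 R=205

Answer: 157,180 180,50 50,205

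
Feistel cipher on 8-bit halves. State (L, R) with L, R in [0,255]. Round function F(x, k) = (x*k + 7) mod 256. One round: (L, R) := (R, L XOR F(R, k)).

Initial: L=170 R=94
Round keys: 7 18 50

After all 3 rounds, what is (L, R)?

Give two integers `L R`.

Answer: 195 46

Derivation:
Round 1 (k=7): L=94 R=51
Round 2 (k=18): L=51 R=195
Round 3 (k=50): L=195 R=46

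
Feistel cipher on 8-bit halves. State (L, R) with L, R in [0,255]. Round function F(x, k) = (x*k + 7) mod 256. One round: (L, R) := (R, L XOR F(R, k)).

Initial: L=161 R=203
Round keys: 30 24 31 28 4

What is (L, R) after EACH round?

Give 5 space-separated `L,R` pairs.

Round 1 (k=30): L=203 R=112
Round 2 (k=24): L=112 R=76
Round 3 (k=31): L=76 R=75
Round 4 (k=28): L=75 R=119
Round 5 (k=4): L=119 R=168

Answer: 203,112 112,76 76,75 75,119 119,168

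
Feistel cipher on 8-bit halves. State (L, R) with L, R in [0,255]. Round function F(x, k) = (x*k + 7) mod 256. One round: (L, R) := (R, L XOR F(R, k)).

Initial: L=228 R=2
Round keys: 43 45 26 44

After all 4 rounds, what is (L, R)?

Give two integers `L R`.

Answer: 202 49

Derivation:
Round 1 (k=43): L=2 R=185
Round 2 (k=45): L=185 R=142
Round 3 (k=26): L=142 R=202
Round 4 (k=44): L=202 R=49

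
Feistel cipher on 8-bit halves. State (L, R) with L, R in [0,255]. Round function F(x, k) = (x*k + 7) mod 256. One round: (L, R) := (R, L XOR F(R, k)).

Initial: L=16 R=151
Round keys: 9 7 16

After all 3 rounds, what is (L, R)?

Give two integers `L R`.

Round 1 (k=9): L=151 R=70
Round 2 (k=7): L=70 R=102
Round 3 (k=16): L=102 R=33

Answer: 102 33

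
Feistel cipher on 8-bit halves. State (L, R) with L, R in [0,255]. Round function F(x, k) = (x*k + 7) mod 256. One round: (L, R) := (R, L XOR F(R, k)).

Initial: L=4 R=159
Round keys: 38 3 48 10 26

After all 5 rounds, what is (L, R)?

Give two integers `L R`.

Round 1 (k=38): L=159 R=165
Round 2 (k=3): L=165 R=105
Round 3 (k=48): L=105 R=18
Round 4 (k=10): L=18 R=210
Round 5 (k=26): L=210 R=73

Answer: 210 73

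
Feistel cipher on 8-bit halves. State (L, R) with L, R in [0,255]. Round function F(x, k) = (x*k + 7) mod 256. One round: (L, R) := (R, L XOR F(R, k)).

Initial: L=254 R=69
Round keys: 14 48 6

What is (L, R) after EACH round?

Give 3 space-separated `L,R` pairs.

Round 1 (k=14): L=69 R=51
Round 2 (k=48): L=51 R=210
Round 3 (k=6): L=210 R=192

Answer: 69,51 51,210 210,192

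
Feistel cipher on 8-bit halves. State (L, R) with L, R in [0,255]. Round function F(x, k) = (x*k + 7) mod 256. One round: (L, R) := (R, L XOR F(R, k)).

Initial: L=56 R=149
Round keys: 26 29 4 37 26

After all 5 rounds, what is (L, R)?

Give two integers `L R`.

Round 1 (k=26): L=149 R=17
Round 2 (k=29): L=17 R=97
Round 3 (k=4): L=97 R=154
Round 4 (k=37): L=154 R=40
Round 5 (k=26): L=40 R=141

Answer: 40 141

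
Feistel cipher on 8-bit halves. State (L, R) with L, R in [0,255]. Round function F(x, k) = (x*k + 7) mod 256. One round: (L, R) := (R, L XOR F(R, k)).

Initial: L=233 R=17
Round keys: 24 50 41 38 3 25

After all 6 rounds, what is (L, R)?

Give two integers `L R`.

Round 1 (k=24): L=17 R=118
Round 2 (k=50): L=118 R=2
Round 3 (k=41): L=2 R=47
Round 4 (k=38): L=47 R=3
Round 5 (k=3): L=3 R=63
Round 6 (k=25): L=63 R=45

Answer: 63 45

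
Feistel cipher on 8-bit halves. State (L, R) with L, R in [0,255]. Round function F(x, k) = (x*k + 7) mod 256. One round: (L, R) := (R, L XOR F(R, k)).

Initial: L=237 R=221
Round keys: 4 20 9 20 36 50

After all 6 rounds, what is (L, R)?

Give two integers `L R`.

Round 1 (k=4): L=221 R=150
Round 2 (k=20): L=150 R=98
Round 3 (k=9): L=98 R=239
Round 4 (k=20): L=239 R=209
Round 5 (k=36): L=209 R=132
Round 6 (k=50): L=132 R=30

Answer: 132 30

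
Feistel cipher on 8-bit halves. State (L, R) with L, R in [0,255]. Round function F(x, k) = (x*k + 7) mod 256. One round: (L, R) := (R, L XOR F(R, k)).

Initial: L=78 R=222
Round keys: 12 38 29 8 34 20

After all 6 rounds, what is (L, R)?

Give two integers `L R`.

Round 1 (k=12): L=222 R=33
Round 2 (k=38): L=33 R=51
Round 3 (k=29): L=51 R=239
Round 4 (k=8): L=239 R=76
Round 5 (k=34): L=76 R=240
Round 6 (k=20): L=240 R=139

Answer: 240 139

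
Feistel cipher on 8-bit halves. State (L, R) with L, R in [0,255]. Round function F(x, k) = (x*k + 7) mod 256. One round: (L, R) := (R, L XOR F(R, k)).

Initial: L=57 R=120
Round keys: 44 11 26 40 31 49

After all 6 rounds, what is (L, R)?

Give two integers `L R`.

Round 1 (k=44): L=120 R=158
Round 2 (k=11): L=158 R=169
Round 3 (k=26): L=169 R=175
Round 4 (k=40): L=175 R=246
Round 5 (k=31): L=246 R=126
Round 6 (k=49): L=126 R=211

Answer: 126 211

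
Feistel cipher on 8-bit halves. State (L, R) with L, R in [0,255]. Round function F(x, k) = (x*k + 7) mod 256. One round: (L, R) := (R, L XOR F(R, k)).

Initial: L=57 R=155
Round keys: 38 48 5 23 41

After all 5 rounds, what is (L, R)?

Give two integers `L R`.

Answer: 176 20

Derivation:
Round 1 (k=38): L=155 R=48
Round 2 (k=48): L=48 R=156
Round 3 (k=5): L=156 R=35
Round 4 (k=23): L=35 R=176
Round 5 (k=41): L=176 R=20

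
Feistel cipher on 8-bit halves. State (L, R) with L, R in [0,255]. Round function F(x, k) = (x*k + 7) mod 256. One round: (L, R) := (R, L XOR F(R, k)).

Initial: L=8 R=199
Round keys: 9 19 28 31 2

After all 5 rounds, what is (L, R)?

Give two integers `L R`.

Round 1 (k=9): L=199 R=14
Round 2 (k=19): L=14 R=214
Round 3 (k=28): L=214 R=97
Round 4 (k=31): L=97 R=16
Round 5 (k=2): L=16 R=70

Answer: 16 70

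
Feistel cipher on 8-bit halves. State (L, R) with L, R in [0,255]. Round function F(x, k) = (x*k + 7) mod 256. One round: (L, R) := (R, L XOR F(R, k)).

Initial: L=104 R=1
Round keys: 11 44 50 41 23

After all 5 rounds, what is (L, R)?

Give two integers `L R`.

Answer: 54 56

Derivation:
Round 1 (k=11): L=1 R=122
Round 2 (k=44): L=122 R=254
Round 3 (k=50): L=254 R=217
Round 4 (k=41): L=217 R=54
Round 5 (k=23): L=54 R=56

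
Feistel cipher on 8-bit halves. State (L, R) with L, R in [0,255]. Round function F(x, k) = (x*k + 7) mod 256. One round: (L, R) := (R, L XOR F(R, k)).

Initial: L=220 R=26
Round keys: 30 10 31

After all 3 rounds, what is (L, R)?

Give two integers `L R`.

Answer: 7 47

Derivation:
Round 1 (k=30): L=26 R=207
Round 2 (k=10): L=207 R=7
Round 3 (k=31): L=7 R=47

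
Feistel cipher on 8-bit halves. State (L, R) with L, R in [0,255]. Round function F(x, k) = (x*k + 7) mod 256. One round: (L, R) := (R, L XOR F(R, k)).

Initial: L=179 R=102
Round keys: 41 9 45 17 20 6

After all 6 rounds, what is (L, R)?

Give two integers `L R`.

Round 1 (k=41): L=102 R=238
Round 2 (k=9): L=238 R=3
Round 3 (k=45): L=3 R=96
Round 4 (k=17): L=96 R=100
Round 5 (k=20): L=100 R=183
Round 6 (k=6): L=183 R=53

Answer: 183 53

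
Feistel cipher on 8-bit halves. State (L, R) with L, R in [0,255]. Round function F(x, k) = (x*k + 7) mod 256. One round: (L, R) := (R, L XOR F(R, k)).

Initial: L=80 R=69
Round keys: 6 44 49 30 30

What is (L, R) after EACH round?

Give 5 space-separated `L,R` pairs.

Round 1 (k=6): L=69 R=245
Round 2 (k=44): L=245 R=102
Round 3 (k=49): L=102 R=120
Round 4 (k=30): L=120 R=113
Round 5 (k=30): L=113 R=61

Answer: 69,245 245,102 102,120 120,113 113,61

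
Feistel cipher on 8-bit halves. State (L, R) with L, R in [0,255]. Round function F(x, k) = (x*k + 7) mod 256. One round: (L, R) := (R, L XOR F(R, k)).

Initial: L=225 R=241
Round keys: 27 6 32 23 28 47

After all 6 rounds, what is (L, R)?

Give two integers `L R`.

Round 1 (k=27): L=241 R=147
Round 2 (k=6): L=147 R=136
Round 3 (k=32): L=136 R=148
Round 4 (k=23): L=148 R=219
Round 5 (k=28): L=219 R=111
Round 6 (k=47): L=111 R=179

Answer: 111 179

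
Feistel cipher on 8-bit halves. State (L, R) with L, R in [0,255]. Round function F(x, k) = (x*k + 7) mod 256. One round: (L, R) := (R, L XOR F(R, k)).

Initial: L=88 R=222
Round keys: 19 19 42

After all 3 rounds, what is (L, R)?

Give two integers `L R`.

Answer: 252 134

Derivation:
Round 1 (k=19): L=222 R=217
Round 2 (k=19): L=217 R=252
Round 3 (k=42): L=252 R=134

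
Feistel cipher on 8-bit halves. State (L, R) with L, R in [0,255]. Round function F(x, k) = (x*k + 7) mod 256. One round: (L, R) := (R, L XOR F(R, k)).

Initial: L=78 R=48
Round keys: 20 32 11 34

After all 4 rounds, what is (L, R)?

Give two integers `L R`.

Round 1 (k=20): L=48 R=137
Round 2 (k=32): L=137 R=23
Round 3 (k=11): L=23 R=141
Round 4 (k=34): L=141 R=214

Answer: 141 214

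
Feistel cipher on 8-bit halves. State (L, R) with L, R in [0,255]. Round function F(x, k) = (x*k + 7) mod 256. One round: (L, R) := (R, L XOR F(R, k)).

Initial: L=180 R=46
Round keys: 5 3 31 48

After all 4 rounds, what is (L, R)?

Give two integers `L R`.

Round 1 (k=5): L=46 R=89
Round 2 (k=3): L=89 R=60
Round 3 (k=31): L=60 R=18
Round 4 (k=48): L=18 R=91

Answer: 18 91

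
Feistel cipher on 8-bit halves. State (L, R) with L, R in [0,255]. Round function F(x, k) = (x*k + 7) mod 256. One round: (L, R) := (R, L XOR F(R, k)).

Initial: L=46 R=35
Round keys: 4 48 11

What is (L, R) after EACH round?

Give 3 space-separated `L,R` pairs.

Answer: 35,189 189,84 84,30

Derivation:
Round 1 (k=4): L=35 R=189
Round 2 (k=48): L=189 R=84
Round 3 (k=11): L=84 R=30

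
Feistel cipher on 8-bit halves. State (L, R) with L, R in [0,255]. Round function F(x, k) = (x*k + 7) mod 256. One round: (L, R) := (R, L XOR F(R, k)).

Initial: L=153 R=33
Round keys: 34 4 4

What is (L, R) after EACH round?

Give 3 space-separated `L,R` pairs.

Round 1 (k=34): L=33 R=240
Round 2 (k=4): L=240 R=230
Round 3 (k=4): L=230 R=111

Answer: 33,240 240,230 230,111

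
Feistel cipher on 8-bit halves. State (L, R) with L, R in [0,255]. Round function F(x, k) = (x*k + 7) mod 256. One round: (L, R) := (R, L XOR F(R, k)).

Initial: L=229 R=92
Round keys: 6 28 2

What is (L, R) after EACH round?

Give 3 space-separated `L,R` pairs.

Answer: 92,202 202,67 67,71

Derivation:
Round 1 (k=6): L=92 R=202
Round 2 (k=28): L=202 R=67
Round 3 (k=2): L=67 R=71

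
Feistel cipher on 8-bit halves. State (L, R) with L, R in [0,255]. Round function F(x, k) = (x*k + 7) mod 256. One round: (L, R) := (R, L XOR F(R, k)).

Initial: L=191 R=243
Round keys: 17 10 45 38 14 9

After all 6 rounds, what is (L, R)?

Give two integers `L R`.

Answer: 49 133

Derivation:
Round 1 (k=17): L=243 R=149
Round 2 (k=10): L=149 R=42
Round 3 (k=45): L=42 R=252
Round 4 (k=38): L=252 R=69
Round 5 (k=14): L=69 R=49
Round 6 (k=9): L=49 R=133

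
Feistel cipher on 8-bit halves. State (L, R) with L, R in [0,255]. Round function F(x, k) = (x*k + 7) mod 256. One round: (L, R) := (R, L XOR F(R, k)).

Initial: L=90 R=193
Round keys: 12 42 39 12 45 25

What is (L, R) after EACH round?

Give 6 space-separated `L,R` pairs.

Round 1 (k=12): L=193 R=73
Round 2 (k=42): L=73 R=192
Round 3 (k=39): L=192 R=14
Round 4 (k=12): L=14 R=111
Round 5 (k=45): L=111 R=132
Round 6 (k=25): L=132 R=132

Answer: 193,73 73,192 192,14 14,111 111,132 132,132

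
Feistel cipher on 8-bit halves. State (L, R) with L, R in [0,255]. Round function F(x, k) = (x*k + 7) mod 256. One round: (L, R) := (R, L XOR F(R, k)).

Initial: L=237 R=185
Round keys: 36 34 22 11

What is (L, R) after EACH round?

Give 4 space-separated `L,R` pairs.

Answer: 185,230 230,42 42,69 69,212

Derivation:
Round 1 (k=36): L=185 R=230
Round 2 (k=34): L=230 R=42
Round 3 (k=22): L=42 R=69
Round 4 (k=11): L=69 R=212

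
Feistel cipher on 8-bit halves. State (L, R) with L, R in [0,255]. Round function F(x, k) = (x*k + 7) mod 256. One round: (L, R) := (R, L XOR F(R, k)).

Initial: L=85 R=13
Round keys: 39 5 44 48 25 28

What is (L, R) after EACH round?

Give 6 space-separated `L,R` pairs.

Answer: 13,87 87,183 183,44 44,240 240,91 91,11

Derivation:
Round 1 (k=39): L=13 R=87
Round 2 (k=5): L=87 R=183
Round 3 (k=44): L=183 R=44
Round 4 (k=48): L=44 R=240
Round 5 (k=25): L=240 R=91
Round 6 (k=28): L=91 R=11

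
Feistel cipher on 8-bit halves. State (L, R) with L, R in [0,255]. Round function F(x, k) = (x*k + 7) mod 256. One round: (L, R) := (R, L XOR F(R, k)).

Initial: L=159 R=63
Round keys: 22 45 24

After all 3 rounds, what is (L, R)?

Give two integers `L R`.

Answer: 226 217

Derivation:
Round 1 (k=22): L=63 R=238
Round 2 (k=45): L=238 R=226
Round 3 (k=24): L=226 R=217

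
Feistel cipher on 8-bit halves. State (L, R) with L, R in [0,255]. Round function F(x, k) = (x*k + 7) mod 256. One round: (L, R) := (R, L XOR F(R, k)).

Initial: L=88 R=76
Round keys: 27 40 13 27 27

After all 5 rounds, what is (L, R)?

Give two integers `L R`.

Answer: 149 243

Derivation:
Round 1 (k=27): L=76 R=83
Round 2 (k=40): L=83 R=179
Round 3 (k=13): L=179 R=77
Round 4 (k=27): L=77 R=149
Round 5 (k=27): L=149 R=243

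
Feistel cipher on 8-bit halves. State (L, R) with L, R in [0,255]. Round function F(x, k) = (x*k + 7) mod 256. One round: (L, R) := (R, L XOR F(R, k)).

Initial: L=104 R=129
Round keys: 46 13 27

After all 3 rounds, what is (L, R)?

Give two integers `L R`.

Answer: 65 191

Derivation:
Round 1 (k=46): L=129 R=93
Round 2 (k=13): L=93 R=65
Round 3 (k=27): L=65 R=191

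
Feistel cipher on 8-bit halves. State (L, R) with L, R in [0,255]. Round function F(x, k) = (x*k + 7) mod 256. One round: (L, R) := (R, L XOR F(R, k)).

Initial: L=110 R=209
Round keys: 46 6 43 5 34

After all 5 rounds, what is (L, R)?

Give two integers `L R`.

Round 1 (k=46): L=209 R=251
Round 2 (k=6): L=251 R=56
Round 3 (k=43): L=56 R=148
Round 4 (k=5): L=148 R=211
Round 5 (k=34): L=211 R=153

Answer: 211 153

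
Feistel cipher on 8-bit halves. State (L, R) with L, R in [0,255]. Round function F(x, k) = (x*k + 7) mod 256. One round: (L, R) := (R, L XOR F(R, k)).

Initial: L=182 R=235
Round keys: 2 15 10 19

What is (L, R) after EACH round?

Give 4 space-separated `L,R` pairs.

Answer: 235,107 107,167 167,230 230,190

Derivation:
Round 1 (k=2): L=235 R=107
Round 2 (k=15): L=107 R=167
Round 3 (k=10): L=167 R=230
Round 4 (k=19): L=230 R=190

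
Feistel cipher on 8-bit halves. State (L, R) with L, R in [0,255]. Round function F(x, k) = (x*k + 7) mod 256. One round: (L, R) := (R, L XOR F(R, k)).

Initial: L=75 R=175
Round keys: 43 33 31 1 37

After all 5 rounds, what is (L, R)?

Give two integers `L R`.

Round 1 (k=43): L=175 R=39
Round 2 (k=33): L=39 R=161
Round 3 (k=31): L=161 R=161
Round 4 (k=1): L=161 R=9
Round 5 (k=37): L=9 R=245

Answer: 9 245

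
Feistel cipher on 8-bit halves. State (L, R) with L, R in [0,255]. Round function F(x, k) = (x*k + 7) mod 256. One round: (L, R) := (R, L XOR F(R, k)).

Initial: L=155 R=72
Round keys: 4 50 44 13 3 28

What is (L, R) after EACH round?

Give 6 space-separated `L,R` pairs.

Round 1 (k=4): L=72 R=188
Round 2 (k=50): L=188 R=247
Round 3 (k=44): L=247 R=199
Round 4 (k=13): L=199 R=213
Round 5 (k=3): L=213 R=65
Round 6 (k=28): L=65 R=246

Answer: 72,188 188,247 247,199 199,213 213,65 65,246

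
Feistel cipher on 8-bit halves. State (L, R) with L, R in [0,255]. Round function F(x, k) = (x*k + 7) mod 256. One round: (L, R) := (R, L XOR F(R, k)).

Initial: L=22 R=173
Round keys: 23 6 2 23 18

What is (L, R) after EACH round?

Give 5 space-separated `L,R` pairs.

Answer: 173,132 132,178 178,239 239,50 50,100

Derivation:
Round 1 (k=23): L=173 R=132
Round 2 (k=6): L=132 R=178
Round 3 (k=2): L=178 R=239
Round 4 (k=23): L=239 R=50
Round 5 (k=18): L=50 R=100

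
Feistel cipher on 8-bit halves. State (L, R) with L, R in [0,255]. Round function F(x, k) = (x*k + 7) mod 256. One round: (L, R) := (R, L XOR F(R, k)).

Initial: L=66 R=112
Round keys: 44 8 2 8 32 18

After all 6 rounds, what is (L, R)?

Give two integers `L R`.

Answer: 199 93

Derivation:
Round 1 (k=44): L=112 R=5
Round 2 (k=8): L=5 R=95
Round 3 (k=2): L=95 R=192
Round 4 (k=8): L=192 R=88
Round 5 (k=32): L=88 R=199
Round 6 (k=18): L=199 R=93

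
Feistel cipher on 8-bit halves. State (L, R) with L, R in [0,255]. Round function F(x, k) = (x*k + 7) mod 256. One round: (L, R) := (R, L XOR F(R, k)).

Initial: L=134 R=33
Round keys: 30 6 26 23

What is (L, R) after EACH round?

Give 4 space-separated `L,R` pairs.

Round 1 (k=30): L=33 R=99
Round 2 (k=6): L=99 R=120
Round 3 (k=26): L=120 R=84
Round 4 (k=23): L=84 R=235

Answer: 33,99 99,120 120,84 84,235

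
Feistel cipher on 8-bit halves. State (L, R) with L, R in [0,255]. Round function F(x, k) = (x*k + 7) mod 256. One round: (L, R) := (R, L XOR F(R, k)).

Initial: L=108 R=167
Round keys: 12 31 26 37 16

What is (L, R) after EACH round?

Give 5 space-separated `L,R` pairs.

Round 1 (k=12): L=167 R=183
Round 2 (k=31): L=183 R=151
Round 3 (k=26): L=151 R=234
Round 4 (k=37): L=234 R=78
Round 5 (k=16): L=78 R=13

Answer: 167,183 183,151 151,234 234,78 78,13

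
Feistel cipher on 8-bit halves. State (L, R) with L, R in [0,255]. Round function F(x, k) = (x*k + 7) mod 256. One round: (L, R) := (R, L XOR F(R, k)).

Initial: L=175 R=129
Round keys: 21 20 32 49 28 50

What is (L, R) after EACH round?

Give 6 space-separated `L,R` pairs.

Round 1 (k=21): L=129 R=51
Round 2 (k=20): L=51 R=130
Round 3 (k=32): L=130 R=116
Round 4 (k=49): L=116 R=185
Round 5 (k=28): L=185 R=55
Round 6 (k=50): L=55 R=124

Answer: 129,51 51,130 130,116 116,185 185,55 55,124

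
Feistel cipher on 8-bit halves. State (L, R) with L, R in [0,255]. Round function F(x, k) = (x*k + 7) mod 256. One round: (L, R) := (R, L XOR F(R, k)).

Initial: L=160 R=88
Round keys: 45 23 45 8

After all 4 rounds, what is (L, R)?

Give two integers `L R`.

Round 1 (k=45): L=88 R=223
Round 2 (k=23): L=223 R=72
Round 3 (k=45): L=72 R=112
Round 4 (k=8): L=112 R=207

Answer: 112 207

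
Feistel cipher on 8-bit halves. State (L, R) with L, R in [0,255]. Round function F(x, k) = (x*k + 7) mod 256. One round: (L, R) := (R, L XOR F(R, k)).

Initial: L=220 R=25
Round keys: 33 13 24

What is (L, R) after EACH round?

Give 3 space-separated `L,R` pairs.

Answer: 25,156 156,234 234,107

Derivation:
Round 1 (k=33): L=25 R=156
Round 2 (k=13): L=156 R=234
Round 3 (k=24): L=234 R=107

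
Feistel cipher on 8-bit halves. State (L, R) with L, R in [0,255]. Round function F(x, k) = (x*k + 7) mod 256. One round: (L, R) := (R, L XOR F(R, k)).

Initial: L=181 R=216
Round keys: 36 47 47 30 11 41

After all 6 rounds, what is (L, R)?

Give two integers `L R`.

Round 1 (k=36): L=216 R=210
Round 2 (k=47): L=210 R=77
Round 3 (k=47): L=77 R=248
Round 4 (k=30): L=248 R=90
Round 5 (k=11): L=90 R=29
Round 6 (k=41): L=29 R=246

Answer: 29 246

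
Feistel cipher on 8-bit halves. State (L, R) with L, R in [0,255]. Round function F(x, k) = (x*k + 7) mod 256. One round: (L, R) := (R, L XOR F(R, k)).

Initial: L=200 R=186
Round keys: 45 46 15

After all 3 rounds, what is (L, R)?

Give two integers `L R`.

Answer: 239 121

Derivation:
Round 1 (k=45): L=186 R=113
Round 2 (k=46): L=113 R=239
Round 3 (k=15): L=239 R=121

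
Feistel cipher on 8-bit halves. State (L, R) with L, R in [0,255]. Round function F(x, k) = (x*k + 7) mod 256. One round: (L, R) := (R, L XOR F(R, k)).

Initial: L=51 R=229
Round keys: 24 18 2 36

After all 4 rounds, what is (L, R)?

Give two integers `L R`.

Round 1 (k=24): L=229 R=76
Round 2 (k=18): L=76 R=186
Round 3 (k=2): L=186 R=55
Round 4 (k=36): L=55 R=121

Answer: 55 121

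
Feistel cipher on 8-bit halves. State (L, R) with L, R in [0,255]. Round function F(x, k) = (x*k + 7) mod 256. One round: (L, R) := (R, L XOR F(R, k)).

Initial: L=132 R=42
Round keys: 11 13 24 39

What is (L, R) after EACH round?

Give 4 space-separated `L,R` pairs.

Round 1 (k=11): L=42 R=81
Round 2 (k=13): L=81 R=14
Round 3 (k=24): L=14 R=6
Round 4 (k=39): L=6 R=255

Answer: 42,81 81,14 14,6 6,255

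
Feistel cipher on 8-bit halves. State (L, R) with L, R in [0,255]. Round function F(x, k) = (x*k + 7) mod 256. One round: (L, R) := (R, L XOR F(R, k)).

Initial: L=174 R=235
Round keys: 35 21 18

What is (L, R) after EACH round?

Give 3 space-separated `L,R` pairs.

Answer: 235,134 134,238 238,69

Derivation:
Round 1 (k=35): L=235 R=134
Round 2 (k=21): L=134 R=238
Round 3 (k=18): L=238 R=69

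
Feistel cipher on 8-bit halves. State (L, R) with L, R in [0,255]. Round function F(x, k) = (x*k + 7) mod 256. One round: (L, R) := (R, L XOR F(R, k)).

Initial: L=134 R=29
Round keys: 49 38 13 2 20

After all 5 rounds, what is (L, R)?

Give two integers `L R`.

Answer: 11 44

Derivation:
Round 1 (k=49): L=29 R=18
Round 2 (k=38): L=18 R=174
Round 3 (k=13): L=174 R=207
Round 4 (k=2): L=207 R=11
Round 5 (k=20): L=11 R=44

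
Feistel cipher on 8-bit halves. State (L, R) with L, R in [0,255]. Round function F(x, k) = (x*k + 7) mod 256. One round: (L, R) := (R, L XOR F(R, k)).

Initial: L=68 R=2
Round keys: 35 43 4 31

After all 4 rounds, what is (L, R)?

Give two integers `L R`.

Round 1 (k=35): L=2 R=9
Round 2 (k=43): L=9 R=136
Round 3 (k=4): L=136 R=46
Round 4 (k=31): L=46 R=17

Answer: 46 17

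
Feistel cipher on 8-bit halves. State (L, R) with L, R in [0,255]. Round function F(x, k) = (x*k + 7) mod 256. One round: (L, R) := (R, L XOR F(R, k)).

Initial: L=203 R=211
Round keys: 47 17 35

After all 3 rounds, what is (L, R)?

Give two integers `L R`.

Round 1 (k=47): L=211 R=15
Round 2 (k=17): L=15 R=213
Round 3 (k=35): L=213 R=41

Answer: 213 41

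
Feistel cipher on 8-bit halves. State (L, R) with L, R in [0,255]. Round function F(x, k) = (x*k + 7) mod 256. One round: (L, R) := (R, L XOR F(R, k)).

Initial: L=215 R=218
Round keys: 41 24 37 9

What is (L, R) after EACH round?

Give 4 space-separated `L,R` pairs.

Round 1 (k=41): L=218 R=38
Round 2 (k=24): L=38 R=77
Round 3 (k=37): L=77 R=14
Round 4 (k=9): L=14 R=200

Answer: 218,38 38,77 77,14 14,200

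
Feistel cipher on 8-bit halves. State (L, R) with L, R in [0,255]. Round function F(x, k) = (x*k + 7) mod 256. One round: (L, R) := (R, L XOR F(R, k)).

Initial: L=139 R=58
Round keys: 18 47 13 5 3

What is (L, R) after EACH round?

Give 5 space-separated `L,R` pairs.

Round 1 (k=18): L=58 R=144
Round 2 (k=47): L=144 R=77
Round 3 (k=13): L=77 R=96
Round 4 (k=5): L=96 R=170
Round 5 (k=3): L=170 R=101

Answer: 58,144 144,77 77,96 96,170 170,101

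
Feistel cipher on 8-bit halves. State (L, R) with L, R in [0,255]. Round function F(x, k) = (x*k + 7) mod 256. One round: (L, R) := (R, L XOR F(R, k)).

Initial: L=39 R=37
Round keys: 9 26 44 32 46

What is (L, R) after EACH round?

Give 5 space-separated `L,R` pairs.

Answer: 37,115 115,144 144,180 180,23 23,157

Derivation:
Round 1 (k=9): L=37 R=115
Round 2 (k=26): L=115 R=144
Round 3 (k=44): L=144 R=180
Round 4 (k=32): L=180 R=23
Round 5 (k=46): L=23 R=157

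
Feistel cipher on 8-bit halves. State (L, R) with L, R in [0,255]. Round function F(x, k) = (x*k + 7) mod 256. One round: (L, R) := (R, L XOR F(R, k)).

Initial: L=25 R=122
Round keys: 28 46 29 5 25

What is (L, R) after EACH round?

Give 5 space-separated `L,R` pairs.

Round 1 (k=28): L=122 R=70
Round 2 (k=46): L=70 R=225
Round 3 (k=29): L=225 R=194
Round 4 (k=5): L=194 R=48
Round 5 (k=25): L=48 R=117

Answer: 122,70 70,225 225,194 194,48 48,117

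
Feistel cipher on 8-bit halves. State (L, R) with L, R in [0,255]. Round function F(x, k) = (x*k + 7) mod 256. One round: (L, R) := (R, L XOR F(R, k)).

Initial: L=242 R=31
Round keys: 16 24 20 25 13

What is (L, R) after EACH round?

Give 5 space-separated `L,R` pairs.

Answer: 31,5 5,96 96,130 130,217 217,142

Derivation:
Round 1 (k=16): L=31 R=5
Round 2 (k=24): L=5 R=96
Round 3 (k=20): L=96 R=130
Round 4 (k=25): L=130 R=217
Round 5 (k=13): L=217 R=142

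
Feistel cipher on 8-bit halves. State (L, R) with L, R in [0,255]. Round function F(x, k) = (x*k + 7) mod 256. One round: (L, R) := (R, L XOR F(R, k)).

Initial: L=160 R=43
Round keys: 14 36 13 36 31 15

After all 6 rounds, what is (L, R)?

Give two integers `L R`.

Answer: 206 198

Derivation:
Round 1 (k=14): L=43 R=193
Round 2 (k=36): L=193 R=0
Round 3 (k=13): L=0 R=198
Round 4 (k=36): L=198 R=223
Round 5 (k=31): L=223 R=206
Round 6 (k=15): L=206 R=198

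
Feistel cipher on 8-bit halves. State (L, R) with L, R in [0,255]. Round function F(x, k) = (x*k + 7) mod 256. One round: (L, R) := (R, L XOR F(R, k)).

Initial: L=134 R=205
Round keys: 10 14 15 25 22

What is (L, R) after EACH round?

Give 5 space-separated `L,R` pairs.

Answer: 205,143 143,20 20,188 188,119 119,253

Derivation:
Round 1 (k=10): L=205 R=143
Round 2 (k=14): L=143 R=20
Round 3 (k=15): L=20 R=188
Round 4 (k=25): L=188 R=119
Round 5 (k=22): L=119 R=253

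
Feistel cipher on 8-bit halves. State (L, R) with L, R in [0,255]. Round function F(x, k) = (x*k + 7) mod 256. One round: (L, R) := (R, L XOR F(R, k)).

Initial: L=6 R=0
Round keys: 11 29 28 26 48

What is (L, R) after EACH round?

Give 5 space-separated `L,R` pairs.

Round 1 (k=11): L=0 R=1
Round 2 (k=29): L=1 R=36
Round 3 (k=28): L=36 R=246
Round 4 (k=26): L=246 R=39
Round 5 (k=48): L=39 R=161

Answer: 0,1 1,36 36,246 246,39 39,161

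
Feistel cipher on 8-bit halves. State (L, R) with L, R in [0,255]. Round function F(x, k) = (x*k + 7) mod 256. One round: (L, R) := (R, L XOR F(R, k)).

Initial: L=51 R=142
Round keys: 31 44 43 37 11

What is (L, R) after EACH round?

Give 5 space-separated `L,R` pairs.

Answer: 142,10 10,49 49,72 72,94 94,89

Derivation:
Round 1 (k=31): L=142 R=10
Round 2 (k=44): L=10 R=49
Round 3 (k=43): L=49 R=72
Round 4 (k=37): L=72 R=94
Round 5 (k=11): L=94 R=89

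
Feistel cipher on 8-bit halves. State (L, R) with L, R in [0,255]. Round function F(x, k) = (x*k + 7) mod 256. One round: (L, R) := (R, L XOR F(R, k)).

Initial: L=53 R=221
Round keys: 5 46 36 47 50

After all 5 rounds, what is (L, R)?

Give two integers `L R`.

Round 1 (k=5): L=221 R=109
Round 2 (k=46): L=109 R=64
Round 3 (k=36): L=64 R=106
Round 4 (k=47): L=106 R=61
Round 5 (k=50): L=61 R=155

Answer: 61 155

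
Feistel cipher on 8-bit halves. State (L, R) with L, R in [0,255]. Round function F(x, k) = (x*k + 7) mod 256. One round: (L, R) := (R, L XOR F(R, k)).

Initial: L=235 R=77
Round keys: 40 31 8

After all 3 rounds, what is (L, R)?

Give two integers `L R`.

Round 1 (k=40): L=77 R=228
Round 2 (k=31): L=228 R=238
Round 3 (k=8): L=238 R=147

Answer: 238 147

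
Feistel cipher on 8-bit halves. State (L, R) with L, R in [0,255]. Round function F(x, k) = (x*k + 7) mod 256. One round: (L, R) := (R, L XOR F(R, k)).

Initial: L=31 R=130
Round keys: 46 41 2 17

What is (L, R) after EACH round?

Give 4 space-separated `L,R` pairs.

Answer: 130,124 124,97 97,181 181,109

Derivation:
Round 1 (k=46): L=130 R=124
Round 2 (k=41): L=124 R=97
Round 3 (k=2): L=97 R=181
Round 4 (k=17): L=181 R=109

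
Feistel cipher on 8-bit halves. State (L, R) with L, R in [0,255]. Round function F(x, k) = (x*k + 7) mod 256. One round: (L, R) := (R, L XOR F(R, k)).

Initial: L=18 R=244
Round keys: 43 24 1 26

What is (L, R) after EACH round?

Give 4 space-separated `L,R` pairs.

Answer: 244,17 17,107 107,99 99,126

Derivation:
Round 1 (k=43): L=244 R=17
Round 2 (k=24): L=17 R=107
Round 3 (k=1): L=107 R=99
Round 4 (k=26): L=99 R=126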